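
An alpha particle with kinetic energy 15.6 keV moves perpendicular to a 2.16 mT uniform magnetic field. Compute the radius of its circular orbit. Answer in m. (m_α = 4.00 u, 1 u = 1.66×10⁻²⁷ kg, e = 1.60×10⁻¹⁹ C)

r ≈ 8.33 m

Convert the energy: K = 15.6 keV = 2.50×10^-15 J.
v = √(2K/m) = √(2·2.50×10^-15/6.64×10^-27) = 8.67×10^5 m/s.
r = mv/(qB) = (6.64×10^-27)(8.67×10^5) / [(2×1.60×10^-19)(2.16×10^-3)] = 8.33 m.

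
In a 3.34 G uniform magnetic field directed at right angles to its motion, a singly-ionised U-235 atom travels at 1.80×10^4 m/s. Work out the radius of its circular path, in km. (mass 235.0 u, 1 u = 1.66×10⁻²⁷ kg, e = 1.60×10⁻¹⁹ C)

r ≈ 0.131 km

The magnetic force provides the centripetal force: qvB = mv²/r, so r = mv/(qB).
r = (3.90×10^-25 kg)(1.80×10^4 m/s) / [(1×1.60×10^-19 C)(3.34×10^-4 T)] = 131 m.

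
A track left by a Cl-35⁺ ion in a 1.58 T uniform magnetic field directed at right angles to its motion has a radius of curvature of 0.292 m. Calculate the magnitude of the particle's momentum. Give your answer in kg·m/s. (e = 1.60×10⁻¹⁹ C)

p ≈ 7.38×10^-20 kg·m/s

Since qvB = mv²/r, the momentum p = mv = qBr.
p = (1×1.60×10^-19)(1.58)(0.292) = 7.38×10^-20 kg·m/s.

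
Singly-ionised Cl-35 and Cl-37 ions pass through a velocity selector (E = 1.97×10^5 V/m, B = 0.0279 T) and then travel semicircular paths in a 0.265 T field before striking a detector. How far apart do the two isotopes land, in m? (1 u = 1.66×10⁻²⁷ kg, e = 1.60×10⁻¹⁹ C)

Δd ≈ 1.11 m

Both emerge at v = E/B₁ = 7.06×10^6 m/s.
r = mv/(qB₂), so r₁ = 9.6755 m and r₂ = 10.228 m, giving Δr = 0.553 m.
After a semicircle each ion lands a diameter 2r from the entry slit, so the separation is 2Δr = 1.11 m.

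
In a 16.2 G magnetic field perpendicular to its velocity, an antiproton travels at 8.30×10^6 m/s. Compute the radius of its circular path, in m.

The magnetic force provides the centripetal force: qvB = mv²/r, so r = mv/(qB).
r = (1.67×10^-27 kg)(8.30×10^6 m/s) / [(1×1.60×10^-19 C)(1.62×10^-3 T)] = 53.5 m.

r ≈ 53.5 m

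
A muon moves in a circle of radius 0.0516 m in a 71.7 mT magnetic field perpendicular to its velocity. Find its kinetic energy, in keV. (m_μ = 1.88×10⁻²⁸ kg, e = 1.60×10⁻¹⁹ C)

v = qBr/m = (1×1.60×10^-19)(0.0717)(0.0516) / (1.88×10^-28) = 3.15×10^6 m/s.
K = ½mv² = 0.5·(1.88×10^-28)·(3.15×10^6)² = 9.32×10^-16 J = 5.82 keV.

K ≈ 5.82 keV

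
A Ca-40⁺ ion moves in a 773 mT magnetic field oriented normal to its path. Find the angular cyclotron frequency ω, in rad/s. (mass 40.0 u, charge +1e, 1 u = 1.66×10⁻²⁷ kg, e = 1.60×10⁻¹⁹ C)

ω = qB/m = (1×1.60×10^-19)(0.773) / (6.64×10^-26) = 1.86×10^6 rad/s.

ω ≈ 1.86×10^6 rad/s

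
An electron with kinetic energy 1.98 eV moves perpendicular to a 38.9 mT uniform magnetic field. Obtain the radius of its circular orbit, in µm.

Convert the energy: K = 1.98 eV = 3.17×10^-19 J.
v = √(2K/m) = √(2·3.17×10^-19/9.11×10^-31) = 8.34×10^5 m/s.
r = mv/(qB) = (9.11×10^-31)(8.34×10^5) / [(1×1.60×10^-19)(0.0389)] = 1.22×10^-4 m.

r ≈ 122 µm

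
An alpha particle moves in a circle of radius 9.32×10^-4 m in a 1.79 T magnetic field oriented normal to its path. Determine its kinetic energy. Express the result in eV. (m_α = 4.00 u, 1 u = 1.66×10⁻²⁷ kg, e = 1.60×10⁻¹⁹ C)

v = qBr/m = (2×1.60×10^-19)(1.79)(9.32×10^-4) / (6.64×10^-27) = 8.04×10^4 m/s.
K = ½mv² = 0.5·(6.64×10^-27)·(8.04×10^4)² = 2.15×10^-17 J = 134 eV.

K ≈ 134 eV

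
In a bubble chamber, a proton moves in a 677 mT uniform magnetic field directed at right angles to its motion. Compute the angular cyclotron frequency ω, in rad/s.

ω = qB/m = (1×1.60×10^-19)(0.677) / (1.67×10^-27) = 6.49×10^7 rad/s.

ω ≈ 6.49×10^7 rad/s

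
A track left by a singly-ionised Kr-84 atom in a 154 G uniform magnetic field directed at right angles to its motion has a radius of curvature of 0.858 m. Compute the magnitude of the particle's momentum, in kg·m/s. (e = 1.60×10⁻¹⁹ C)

Since qvB = mv²/r, the momentum p = mv = qBr.
p = (1×1.60×10^-19)(0.0154)(0.858) = 2.11×10^-21 kg·m/s.

p ≈ 2.11×10^-21 kg·m/s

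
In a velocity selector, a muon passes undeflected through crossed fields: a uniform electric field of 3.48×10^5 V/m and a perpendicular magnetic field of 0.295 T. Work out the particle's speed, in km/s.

For zero net force, qE = qvB, so v = E/B.
v = (3.48×10^5) / (0.295) = 1.18×10^6 m/s.

v ≈ 1180 km/s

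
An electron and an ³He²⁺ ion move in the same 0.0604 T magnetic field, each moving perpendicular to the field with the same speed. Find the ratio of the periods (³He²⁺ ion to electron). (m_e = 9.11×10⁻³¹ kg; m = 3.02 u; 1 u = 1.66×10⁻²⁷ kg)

ratio ≈ 2750

T = 2πm/(qB) is independent of speed, so T₂/T₁ = (m₂/q₂)/(m₁/q₁).
T_{³He²⁺ ion}/T_{electron} = (5.01×10^-27/2e) / (9.11×10^-31/1e) = 2750.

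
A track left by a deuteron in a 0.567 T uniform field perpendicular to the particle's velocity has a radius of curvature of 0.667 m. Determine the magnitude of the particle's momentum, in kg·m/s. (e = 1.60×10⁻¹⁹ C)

p ≈ 6.05×10^-20 kg·m/s

Since qvB = mv²/r, the momentum p = mv = qBr.
p = (1×1.60×10^-19)(0.567)(0.667) = 6.05×10^-20 kg·m/s.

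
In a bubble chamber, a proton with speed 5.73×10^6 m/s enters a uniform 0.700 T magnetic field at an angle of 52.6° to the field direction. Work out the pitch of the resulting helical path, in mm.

pitch ≈ 326 mm

The velocity component along B is v∥ = v cos52.6° = 3.48×10^6 m/s.
The cyclotron period T = 2πm/(qB) = 9.37×10^-8 s is set by m, q, B alone.
Pitch = v∥·T = (3.48×10^6)(9.37×10^-8) = 0.326 m.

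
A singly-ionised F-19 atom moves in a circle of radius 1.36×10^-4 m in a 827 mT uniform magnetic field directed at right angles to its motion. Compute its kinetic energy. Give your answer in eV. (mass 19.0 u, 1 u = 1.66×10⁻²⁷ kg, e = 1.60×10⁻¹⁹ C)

K ≈ 0.0321 eV

v = qBr/m = (1×1.60×10^-19)(0.827)(1.36×10^-4) / (3.15×10^-26) = 571 m/s.
K = ½mv² = 0.5·(3.15×10^-26)·(571)² = 5.13×10^-21 J = 0.0321 eV.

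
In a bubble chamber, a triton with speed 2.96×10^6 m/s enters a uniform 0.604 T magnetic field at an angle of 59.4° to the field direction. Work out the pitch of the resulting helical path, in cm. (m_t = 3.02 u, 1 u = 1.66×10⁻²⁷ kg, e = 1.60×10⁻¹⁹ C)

The velocity component along B is v∥ = v cos59.4° = 1.51×10^6 m/s.
The cyclotron period T = 2πm/(qB) = 3.26×10^-7 s is set by m, q, B alone.
Pitch = v∥·T = (1.51×10^6)(3.26×10^-7) = 0.491 m.

pitch ≈ 49.1 cm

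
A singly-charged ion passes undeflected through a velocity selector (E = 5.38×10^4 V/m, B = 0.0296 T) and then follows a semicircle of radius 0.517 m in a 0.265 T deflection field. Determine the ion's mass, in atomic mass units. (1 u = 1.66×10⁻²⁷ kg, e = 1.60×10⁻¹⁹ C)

v = E/B₁ = 1.82×10^6 m/s.
From r = mv/(qB₂), m = qB₂r/v = (1×1.60×10^-19)(0.265)(0.517) / (1.82×10^6) = 1.21×10^-26 kg.
In atomic mass units: m = 1.21×10^-26 / 1.66×10^-27 = 7.27 u.

m ≈ 7.27 u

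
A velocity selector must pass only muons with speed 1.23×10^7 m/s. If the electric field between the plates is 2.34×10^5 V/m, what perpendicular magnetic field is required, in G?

qE = qvB ⇒ B = E/v = (2.34×10^5) / (1.23×10^7) = 0.0190 T.

B ≈ 190 G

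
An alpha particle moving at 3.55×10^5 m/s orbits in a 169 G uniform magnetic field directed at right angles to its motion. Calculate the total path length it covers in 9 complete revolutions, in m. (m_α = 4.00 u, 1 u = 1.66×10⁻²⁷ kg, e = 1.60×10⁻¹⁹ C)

r = mv/(qB) = 0.436 m, so one revolution covers 2πr = 2.74 m.
In 9 revolutions: L = 9·2πr = 24.6 m.

L ≈ 24.6 m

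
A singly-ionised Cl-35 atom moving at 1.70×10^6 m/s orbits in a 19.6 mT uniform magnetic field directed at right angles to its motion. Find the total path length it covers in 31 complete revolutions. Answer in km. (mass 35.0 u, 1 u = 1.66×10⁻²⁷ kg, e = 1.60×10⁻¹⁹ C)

r = mv/(qB) = 31.5 m, so one revolution covers 2πr = 198 m.
In 31 revolutions: L = 31·2πr = 6130 m.

L ≈ 6.13 km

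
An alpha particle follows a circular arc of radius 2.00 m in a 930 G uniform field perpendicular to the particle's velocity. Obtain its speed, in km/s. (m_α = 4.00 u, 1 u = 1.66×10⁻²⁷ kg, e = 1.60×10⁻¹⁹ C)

From qvB = mv²/r, v = qBr/m.
v = (2×1.60×10^-19)(0.0930)(2.00) / (6.64×10^-27) = 8.96×10^6 m/s.

v ≈ 8960 km/s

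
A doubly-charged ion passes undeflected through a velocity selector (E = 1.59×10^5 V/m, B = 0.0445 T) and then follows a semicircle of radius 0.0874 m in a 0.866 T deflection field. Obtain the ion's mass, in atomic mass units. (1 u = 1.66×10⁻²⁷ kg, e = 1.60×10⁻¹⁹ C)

m ≈ 4.08 u

v = E/B₁ = 3.57×10^6 m/s.
From r = mv/(qB₂), m = qB₂r/v = (2×1.60×10^-19)(0.866)(0.0874) / (3.57×10^6) = 6.78×10^-27 kg.
In atomic mass units: m = 6.78×10^-27 / 1.66×10^-27 = 4.08 u.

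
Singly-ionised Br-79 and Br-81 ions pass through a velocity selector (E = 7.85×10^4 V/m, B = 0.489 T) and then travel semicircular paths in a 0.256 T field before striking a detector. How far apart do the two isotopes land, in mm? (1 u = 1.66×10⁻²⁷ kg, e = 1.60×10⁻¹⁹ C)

Δd ≈ 26.0 mm

Both emerge at v = E/B₁ = 1.61×10^5 m/s.
r = mv/(qB₂), so r₁ = 0.5140 m and r₂ = 0.5270 m, giving Δr = 0.0130 m.
After a semicircle each ion lands a diameter 2r from the entry slit, so the separation is 2Δr = 0.0260 m.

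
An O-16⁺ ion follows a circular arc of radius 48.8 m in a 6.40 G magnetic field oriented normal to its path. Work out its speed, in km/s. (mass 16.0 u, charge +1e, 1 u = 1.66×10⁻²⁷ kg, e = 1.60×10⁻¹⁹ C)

From qvB = mv²/r, v = qBr/m.
v = (1×1.60×10^-19)(6.40×10^-4)(48.8) / (2.66×10^-26) = 1.88×10^5 m/s.

v ≈ 188 km/s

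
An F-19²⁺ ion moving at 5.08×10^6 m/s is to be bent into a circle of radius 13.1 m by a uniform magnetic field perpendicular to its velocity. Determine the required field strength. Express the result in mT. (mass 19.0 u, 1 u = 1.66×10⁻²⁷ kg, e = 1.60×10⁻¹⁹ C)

qvB = mv²/r gives B = mv/(qr).
B = (3.15×10^-26)(5.08×10^6) / [(2×1.60×10^-19)(13.1)] = 0.0382 T.

B ≈ 38.2 mT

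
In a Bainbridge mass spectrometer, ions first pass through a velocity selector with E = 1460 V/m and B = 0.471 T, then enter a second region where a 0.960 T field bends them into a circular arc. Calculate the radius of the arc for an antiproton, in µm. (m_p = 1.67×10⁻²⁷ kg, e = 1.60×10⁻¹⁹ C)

r ≈ 33.7 µm

The selector passes v = E/B = 1460/0.471 = 3100 m/s.
In the deflection region, r = mv/(qB₂) = (1.67×10^-27)(3100) / [(1×1.60×10^-19)(0.960)] = 3.37×10^-5 m.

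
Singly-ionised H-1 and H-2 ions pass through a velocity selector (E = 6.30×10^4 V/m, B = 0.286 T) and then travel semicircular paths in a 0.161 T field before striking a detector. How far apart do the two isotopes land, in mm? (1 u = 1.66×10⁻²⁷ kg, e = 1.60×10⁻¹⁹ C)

Both emerge at v = E/B₁ = 2.20×10^5 m/s.
r = mv/(qB₂), so r₁ = 0.0142 m and r₂ = 0.0284 m, giving Δr = 0.0142 m.
After a semicircle each ion lands a diameter 2r from the entry slit, so the separation is 2Δr = 0.0284 m.

Δd ≈ 28.4 mm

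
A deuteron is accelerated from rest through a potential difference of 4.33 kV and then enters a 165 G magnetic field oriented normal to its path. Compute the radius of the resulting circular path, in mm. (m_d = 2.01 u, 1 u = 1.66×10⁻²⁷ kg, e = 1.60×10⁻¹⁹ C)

The kinetic energy gained is K = qV = (1×1.60×10^-19)(4330) = 6.93×10^-16 J.
v = √(2K/m) = 6.44×10^5 m/s.
r = mv/(qB) = (3.34×10^-27)(6.44×10^5) / [(1×1.60×10^-19)(0.0165)] = 0.814 m.

r ≈ 814 mm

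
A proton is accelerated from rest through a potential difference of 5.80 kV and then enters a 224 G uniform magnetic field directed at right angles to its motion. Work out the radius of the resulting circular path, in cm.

r ≈ 49.1 cm

The kinetic energy gained is K = qV = (1×1.60×10^-19)(5800) = 9.28×10^-16 J.
v = √(2K/m) = 1.05×10^6 m/s.
r = mv/(qB) = (1.67×10^-27)(1.05×10^6) / [(1×1.60×10^-19)(0.0224)] = 0.491 m.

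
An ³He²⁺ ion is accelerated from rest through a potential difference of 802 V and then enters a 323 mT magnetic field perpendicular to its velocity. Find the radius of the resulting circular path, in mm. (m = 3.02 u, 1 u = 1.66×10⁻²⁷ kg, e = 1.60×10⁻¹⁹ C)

The kinetic energy gained is K = qV = (2×1.60×10^-19)(802) = 2.57×10^-16 J.
v = √(2K/m) = 3.20×10^5 m/s.
r = mv/(qB) = (5.01×10^-27)(3.20×10^5) / [(2×1.60×10^-19)(0.323)] = 0.0155 m.

r ≈ 15.5 mm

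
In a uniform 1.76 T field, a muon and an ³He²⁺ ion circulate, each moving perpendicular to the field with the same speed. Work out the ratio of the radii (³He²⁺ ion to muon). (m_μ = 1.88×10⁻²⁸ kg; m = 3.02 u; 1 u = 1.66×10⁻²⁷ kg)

r = mv/(qB) ⇒ at equal v, r ∝ m/q.
r_{³He²⁺ ion}/r_{muon} = 13.3.

ratio ≈ 13.3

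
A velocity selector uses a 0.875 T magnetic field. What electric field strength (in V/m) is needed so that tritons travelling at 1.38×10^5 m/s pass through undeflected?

E ≈ 1.21×10^5 V/m

qE = qvB ⇒ E = vB = (1.38×10^5)(0.875) = 1.21×10^5 V/m.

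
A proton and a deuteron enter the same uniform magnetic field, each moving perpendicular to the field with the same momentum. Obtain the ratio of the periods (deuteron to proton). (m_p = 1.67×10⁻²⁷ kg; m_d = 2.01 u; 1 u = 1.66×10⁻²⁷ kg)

ratio ≈ 2.00

T = 2πm/(qB) is independent of speed, so T₂/T₁ = (m₂/q₂)/(m₁/q₁).
T_{deuteron}/T_{proton} = (3.34×10^-27/1e) / (1.67×10^-27/1e) = 2.00.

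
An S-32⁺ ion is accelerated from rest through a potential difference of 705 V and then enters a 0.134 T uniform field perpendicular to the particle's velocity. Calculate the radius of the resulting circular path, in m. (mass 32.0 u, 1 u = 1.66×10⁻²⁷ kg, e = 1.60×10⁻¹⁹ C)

The kinetic energy gained is K = qV = (1×1.60×10^-19)(705) = 1.13×10^-16 J.
v = √(2K/m) = 6.52×10^4 m/s.
r = mv/(qB) = (5.31×10^-26)(6.52×10^4) / [(1×1.60×10^-19)(0.134)] = 0.161 m.

r ≈ 0.161 m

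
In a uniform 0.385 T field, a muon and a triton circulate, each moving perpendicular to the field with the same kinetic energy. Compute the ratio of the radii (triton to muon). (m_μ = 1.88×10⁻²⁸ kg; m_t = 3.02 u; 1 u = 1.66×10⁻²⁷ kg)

ratio ≈ 5.16

r = √(2mK)/(qB) ⇒ at equal K, r ∝ √m/q.
r_{triton}/r_{muon} = 5.16.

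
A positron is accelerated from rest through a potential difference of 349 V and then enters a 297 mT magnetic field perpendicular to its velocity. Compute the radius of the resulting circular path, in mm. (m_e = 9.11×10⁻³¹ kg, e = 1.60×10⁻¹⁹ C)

The kinetic energy gained is K = qV = (1×1.60×10^-19)(349) = 5.58×10^-17 J.
v = √(2K/m) = 1.11×10^7 m/s.
r = mv/(qB) = (9.11×10^-31)(1.11×10^7) / [(1×1.60×10^-19)(0.297)] = 2.12×10^-4 m.

r ≈ 0.212 mm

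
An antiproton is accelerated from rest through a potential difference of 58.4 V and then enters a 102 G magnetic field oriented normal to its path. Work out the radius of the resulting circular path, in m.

The kinetic energy gained is K = qV = (1×1.60×10^-19)(58.4) = 9.34×10^-18 J.
v = √(2K/m) = 1.06×10^5 m/s.
r = mv/(qB) = (1.67×10^-27)(1.06×10^5) / [(1×1.60×10^-19)(0.0102)] = 0.108 m.

r ≈ 0.108 m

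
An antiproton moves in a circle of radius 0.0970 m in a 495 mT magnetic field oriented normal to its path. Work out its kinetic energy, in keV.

v = qBr/m = (1×1.60×10^-19)(0.495)(0.0970) / (1.67×10^-27) = 4.60×10^6 m/s.
K = ½mv² = 0.5·(1.67×10^-27)·(4.60×10^6)² = 1.77×10^-14 J = 110 keV.

K ≈ 110 keV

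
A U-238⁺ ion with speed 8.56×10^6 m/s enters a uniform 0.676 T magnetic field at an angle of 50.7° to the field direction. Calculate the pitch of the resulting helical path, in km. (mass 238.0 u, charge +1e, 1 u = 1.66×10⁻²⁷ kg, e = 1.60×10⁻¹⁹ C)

The velocity component along B is v∥ = v cos50.7° = 5.42×10^6 m/s.
The cyclotron period T = 2πm/(qB) = 2.30×10^-5 s is set by m, q, B alone.
Pitch = v∥·T = (5.42×10^6)(2.30×10^-5) = 124 m.

pitch ≈ 0.124 km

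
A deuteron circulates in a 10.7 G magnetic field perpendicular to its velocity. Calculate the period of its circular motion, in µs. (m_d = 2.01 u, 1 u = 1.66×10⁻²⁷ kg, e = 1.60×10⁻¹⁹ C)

T ≈ 122 µs

The cyclotron period is independent of speed: T = 2πm/(qB).
T = 2π(3.34×10^-27) / [(1×1.60×10^-19)(1.07×10^-3)] = 1.22×10^-4 s.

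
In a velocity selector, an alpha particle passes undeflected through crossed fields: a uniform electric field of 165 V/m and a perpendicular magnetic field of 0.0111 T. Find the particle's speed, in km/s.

For zero net force, qE = qvB, so v = E/B.
v = (165) / (0.0111) = 1.49×10^4 m/s.

v ≈ 14.9 km/s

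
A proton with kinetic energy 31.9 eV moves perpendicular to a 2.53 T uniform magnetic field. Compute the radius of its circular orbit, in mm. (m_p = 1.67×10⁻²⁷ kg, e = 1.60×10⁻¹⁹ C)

Convert the energy: K = 31.9 eV = 5.10×10^-18 J.
v = √(2K/m) = √(2·5.10×10^-18/1.67×10^-27) = 7.82×10^4 m/s.
r = mv/(qB) = (1.67×10^-27)(7.82×10^4) / [(1×1.60×10^-19)(2.53)] = 3.23×10^-4 m.

r ≈ 0.323 mm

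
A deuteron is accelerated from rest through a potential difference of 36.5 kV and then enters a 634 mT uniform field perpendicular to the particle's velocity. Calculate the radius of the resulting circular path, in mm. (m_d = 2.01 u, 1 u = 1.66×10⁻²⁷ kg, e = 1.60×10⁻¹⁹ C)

r ≈ 61.5 mm

The kinetic energy gained is K = qV = (1×1.60×10^-19)(3.65×10^4) = 5.84×10^-15 J.
v = √(2K/m) = 1.87×10^6 m/s.
r = mv/(qB) = (3.34×10^-27)(1.87×10^6) / [(1×1.60×10^-19)(0.634)] = 0.0615 m.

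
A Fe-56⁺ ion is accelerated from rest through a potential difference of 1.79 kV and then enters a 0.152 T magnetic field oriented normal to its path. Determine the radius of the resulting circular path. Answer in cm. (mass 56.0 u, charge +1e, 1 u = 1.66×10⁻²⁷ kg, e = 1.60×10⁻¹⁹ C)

The kinetic energy gained is K = qV = (1×1.60×10^-19)(1790) = 2.86×10^-16 J.
v = √(2K/m) = 7.85×10^4 m/s.
r = mv/(qB) = (9.30×10^-26)(7.85×10^4) / [(1×1.60×10^-19)(0.152)] = 0.300 m.

r ≈ 30.0 cm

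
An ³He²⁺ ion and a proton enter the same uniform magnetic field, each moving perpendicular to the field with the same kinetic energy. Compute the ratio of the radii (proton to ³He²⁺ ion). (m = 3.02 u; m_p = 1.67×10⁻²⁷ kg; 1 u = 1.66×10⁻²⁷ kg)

r = √(2mK)/(qB) ⇒ at equal K, r ∝ √m/q.
r_{proton}/r_{³He²⁺ ion} = 1.15.

ratio ≈ 1.15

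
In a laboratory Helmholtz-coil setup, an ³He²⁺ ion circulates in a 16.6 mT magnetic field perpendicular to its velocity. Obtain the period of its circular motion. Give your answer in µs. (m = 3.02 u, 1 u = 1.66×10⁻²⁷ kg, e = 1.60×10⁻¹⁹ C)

The cyclotron period is independent of speed: T = 2πm/(qB).
T = 2π(5.01×10^-27) / [(2×1.60×10^-19)(0.0166)] = 5.93×10^-6 s.

T ≈ 5.93 µs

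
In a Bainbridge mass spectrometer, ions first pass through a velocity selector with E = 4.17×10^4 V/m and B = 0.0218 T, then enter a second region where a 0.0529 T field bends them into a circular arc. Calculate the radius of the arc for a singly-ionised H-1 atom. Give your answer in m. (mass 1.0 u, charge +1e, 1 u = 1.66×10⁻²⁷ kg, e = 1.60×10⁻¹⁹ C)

The selector passes v = E/B = 4.17×10^4/0.0218 = 1.91×10^6 m/s.
In the deflection region, r = mv/(qB₂) = (1.66×10^-27)(1.91×10^6) / [(1×1.60×10^-19)(0.0529)] = 0.375 m.

r ≈ 0.375 m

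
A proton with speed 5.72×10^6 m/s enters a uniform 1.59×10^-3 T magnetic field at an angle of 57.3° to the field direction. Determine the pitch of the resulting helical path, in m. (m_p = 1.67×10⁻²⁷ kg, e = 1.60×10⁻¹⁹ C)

The velocity component along B is v∥ = v cos57.3° = 3.09×10^6 m/s.
The cyclotron period T = 2πm/(qB) = 4.12×10^-5 s is set by m, q, B alone.
Pitch = v∥·T = (3.09×10^6)(4.12×10^-5) = 127 m.

pitch ≈ 127 m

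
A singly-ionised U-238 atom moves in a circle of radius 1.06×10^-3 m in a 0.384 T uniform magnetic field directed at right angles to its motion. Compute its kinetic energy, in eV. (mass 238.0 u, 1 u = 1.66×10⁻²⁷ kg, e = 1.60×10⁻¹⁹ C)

K ≈ 0.0335 eV

v = qBr/m = (1×1.60×10^-19)(0.384)(1.06×10^-3) / (3.95×10^-25) = 165 m/s.
K = ½mv² = 0.5·(3.95×10^-25)·(165)² = 5.37×10^-21 J = 0.0335 eV.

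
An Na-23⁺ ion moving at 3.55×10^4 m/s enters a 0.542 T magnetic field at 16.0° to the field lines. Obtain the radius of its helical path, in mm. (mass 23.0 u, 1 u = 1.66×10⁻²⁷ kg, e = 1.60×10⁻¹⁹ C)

r ≈ 4.31 mm

Only the perpendicular component v⊥ = v sin16.0° = 9790 m/s is bent by the field.
r = m v⊥ /(qB) = (3.82×10^-26)(9790) / [(1×1.60×10^-19)(0.542)] = 4.31×10^-3 m.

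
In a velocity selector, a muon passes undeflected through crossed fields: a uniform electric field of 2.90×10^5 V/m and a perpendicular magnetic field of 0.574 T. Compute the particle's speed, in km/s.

For zero net force, qE = qvB, so v = E/B.
v = (2.90×10^5) / (0.574) = 5.05×10^5 m/s.

v ≈ 505 km/s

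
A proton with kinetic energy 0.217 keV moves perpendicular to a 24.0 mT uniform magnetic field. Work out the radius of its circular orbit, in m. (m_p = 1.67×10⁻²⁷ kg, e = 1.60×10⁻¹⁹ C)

Convert the energy: K = 0.217 keV = 3.47×10^-17 J.
v = √(2K/m) = √(2·3.47×10^-17/1.67×10^-27) = 2.04×10^5 m/s.
r = mv/(qB) = (1.67×10^-27)(2.04×10^5) / [(1×1.60×10^-19)(0.0240)] = 0.0887 m.

r ≈ 0.0887 m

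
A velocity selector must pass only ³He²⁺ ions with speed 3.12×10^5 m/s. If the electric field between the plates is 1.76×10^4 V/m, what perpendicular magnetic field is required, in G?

qE = qvB ⇒ B = E/v = (1.76×10^4) / (3.12×10^5) = 0.0564 T.

B ≈ 564 G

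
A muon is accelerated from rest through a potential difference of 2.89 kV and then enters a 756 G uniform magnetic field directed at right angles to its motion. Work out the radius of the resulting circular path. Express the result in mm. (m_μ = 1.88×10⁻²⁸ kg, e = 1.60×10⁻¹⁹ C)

The kinetic energy gained is K = qV = (1×1.60×10^-19)(2890) = 4.62×10^-16 J.
v = √(2K/m) = 2.22×10^6 m/s.
r = mv/(qB) = (1.88×10^-28)(2.22×10^6) / [(1×1.60×10^-19)(0.0756)] = 0.0345 m.

r ≈ 34.5 mm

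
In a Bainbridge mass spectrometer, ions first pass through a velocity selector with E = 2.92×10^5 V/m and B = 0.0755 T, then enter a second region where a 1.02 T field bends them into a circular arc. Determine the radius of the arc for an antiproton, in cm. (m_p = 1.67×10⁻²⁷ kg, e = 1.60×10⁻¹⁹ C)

The selector passes v = E/B = 2.92×10^5/0.0755 = 3.87×10^6 m/s.
In the deflection region, r = mv/(qB₂) = (1.67×10^-27)(3.87×10^6) / [(1×1.60×10^-19)(1.02)] = 0.0396 m.

r ≈ 3.96 cm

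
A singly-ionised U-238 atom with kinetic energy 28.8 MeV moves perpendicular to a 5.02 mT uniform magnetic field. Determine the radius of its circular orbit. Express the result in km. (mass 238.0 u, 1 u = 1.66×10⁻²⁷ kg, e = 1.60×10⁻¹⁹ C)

r ≈ 2.38 km

Convert the energy: K = 28.8 MeV = 4.61×10^-12 J.
v = √(2K/m) = √(2·4.61×10^-12/3.95×10^-25) = 4.83×10^6 m/s.
r = mv/(qB) = (3.95×10^-25)(4.83×10^6) / [(1×1.60×10^-19)(5.02×10^-3)] = 2380 m.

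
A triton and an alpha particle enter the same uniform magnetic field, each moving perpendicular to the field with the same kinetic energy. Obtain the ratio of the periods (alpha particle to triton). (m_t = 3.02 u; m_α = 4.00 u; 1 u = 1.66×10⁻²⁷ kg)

T = 2πm/(qB) is independent of speed, so T₂/T₁ = (m₂/q₂)/(m₁/q₁).
T_{alpha particle}/T_{triton} = (6.64×10^-27/2e) / (5.01×10^-27/1e) = 0.662.

ratio ≈ 0.662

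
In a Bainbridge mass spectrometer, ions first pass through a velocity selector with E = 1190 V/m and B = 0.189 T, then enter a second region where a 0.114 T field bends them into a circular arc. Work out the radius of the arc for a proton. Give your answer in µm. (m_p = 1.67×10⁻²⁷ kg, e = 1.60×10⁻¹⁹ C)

r ≈ 576 µm

The selector passes v = E/B = 1190/0.189 = 6300 m/s.
In the deflection region, r = mv/(qB₂) = (1.67×10^-27)(6300) / [(1×1.60×10^-19)(0.114)] = 5.76×10^-4 m.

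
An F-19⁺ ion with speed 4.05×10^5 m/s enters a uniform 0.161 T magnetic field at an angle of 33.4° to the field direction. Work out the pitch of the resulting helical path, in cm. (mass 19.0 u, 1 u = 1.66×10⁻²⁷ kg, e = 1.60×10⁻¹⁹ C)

pitch ≈ 260 cm

The velocity component along B is v∥ = v cos33.4° = 3.38×10^5 m/s.
The cyclotron period T = 2πm/(qB) = 7.69×10^-6 s is set by m, q, B alone.
Pitch = v∥·T = (3.38×10^5)(7.69×10^-6) = 2.60 m.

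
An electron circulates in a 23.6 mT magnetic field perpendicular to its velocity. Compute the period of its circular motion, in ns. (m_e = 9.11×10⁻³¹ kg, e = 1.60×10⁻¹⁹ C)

The cyclotron period is independent of speed: T = 2πm/(qB).
T = 2π(9.11×10^-31) / [(1×1.60×10^-19)(0.0236)] = 1.52×10^-9 s.

T ≈ 1.52 ns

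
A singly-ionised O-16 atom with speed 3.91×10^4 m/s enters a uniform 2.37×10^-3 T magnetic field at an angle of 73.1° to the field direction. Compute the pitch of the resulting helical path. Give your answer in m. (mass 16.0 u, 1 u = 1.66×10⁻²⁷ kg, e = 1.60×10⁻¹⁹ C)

The velocity component along B is v∥ = v cos73.1° = 1.14×10^4 m/s.
The cyclotron period T = 2πm/(qB) = 4.40×10^-4 s is set by m, q, B alone.
Pitch = v∥·T = (1.14×10^4)(4.40×10^-4) = 5.00 m.

pitch ≈ 5.00 m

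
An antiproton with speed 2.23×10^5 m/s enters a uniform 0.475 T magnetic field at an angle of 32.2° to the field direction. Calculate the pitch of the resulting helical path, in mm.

The velocity component along B is v∥ = v cos32.2° = 1.89×10^5 m/s.
The cyclotron period T = 2πm/(qB) = 1.38×10^-7 s is set by m, q, B alone.
Pitch = v∥·T = (1.89×10^5)(1.38×10^-7) = 0.0261 m.

pitch ≈ 26.1 mm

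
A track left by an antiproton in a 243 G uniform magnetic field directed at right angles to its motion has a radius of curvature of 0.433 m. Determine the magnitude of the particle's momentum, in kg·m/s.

Since qvB = mv²/r, the momentum p = mv = qBr.
p = (1×1.60×10^-19)(0.0243)(0.433) = 1.68×10^-21 kg·m/s.

p ≈ 1.68×10^-21 kg·m/s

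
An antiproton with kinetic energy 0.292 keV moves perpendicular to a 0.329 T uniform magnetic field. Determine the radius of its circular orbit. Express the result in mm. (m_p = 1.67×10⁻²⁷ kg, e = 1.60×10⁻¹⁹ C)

Convert the energy: K = 0.292 keV = 4.67×10^-17 J.
v = √(2K/m) = √(2·4.67×10^-17/1.67×10^-27) = 2.37×10^5 m/s.
r = mv/(qB) = (1.67×10^-27)(2.37×10^5) / [(1×1.60×10^-19)(0.329)] = 7.50×10^-3 m.

r ≈ 7.50 mm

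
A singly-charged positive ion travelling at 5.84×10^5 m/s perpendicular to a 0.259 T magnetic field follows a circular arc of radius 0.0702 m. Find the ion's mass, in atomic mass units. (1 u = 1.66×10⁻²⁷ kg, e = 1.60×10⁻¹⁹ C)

m ≈ 3.00 u

qvB = mv²/r ⇒ m = qBr/v.
m = (1×1.60×10^-19)(0.259)(0.0702) / (5.84×10^5) = 4.98×10^-27 kg = 3.00 u.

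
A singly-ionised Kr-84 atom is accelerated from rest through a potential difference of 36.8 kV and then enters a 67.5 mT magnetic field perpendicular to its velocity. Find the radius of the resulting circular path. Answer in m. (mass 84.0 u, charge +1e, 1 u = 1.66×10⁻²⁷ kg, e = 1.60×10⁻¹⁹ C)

The kinetic energy gained is K = qV = (1×1.60×10^-19)(3.68×10^4) = 5.89×10^-15 J.
v = √(2K/m) = 2.91×10^5 m/s.
r = mv/(qB) = (1.39×10^-25)(2.91×10^5) / [(1×1.60×10^-19)(0.0675)] = 3.75 m.

r ≈ 3.75 m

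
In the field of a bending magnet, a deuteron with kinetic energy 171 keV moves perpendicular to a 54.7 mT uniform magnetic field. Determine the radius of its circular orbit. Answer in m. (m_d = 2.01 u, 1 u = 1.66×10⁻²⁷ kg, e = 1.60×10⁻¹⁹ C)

r ≈ 1.54 m

Convert the energy: K = 171 keV = 2.74×10^-14 J.
v = √(2K/m) = √(2·2.74×10^-14/3.34×10^-27) = 4.05×10^6 m/s.
r = mv/(qB) = (3.34×10^-27)(4.05×10^6) / [(1×1.60×10^-19)(0.0547)] = 1.54 m.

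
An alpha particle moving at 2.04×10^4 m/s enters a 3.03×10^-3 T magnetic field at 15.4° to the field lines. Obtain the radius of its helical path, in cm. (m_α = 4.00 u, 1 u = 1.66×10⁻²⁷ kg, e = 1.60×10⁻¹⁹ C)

Only the perpendicular component v⊥ = v sin15.4° = 5420 m/s is bent by the field.
r = m v⊥ /(qB) = (6.64×10^-27)(5420) / [(2×1.60×10^-19)(3.03×10^-3)] = 0.0371 m.

r ≈ 3.71 cm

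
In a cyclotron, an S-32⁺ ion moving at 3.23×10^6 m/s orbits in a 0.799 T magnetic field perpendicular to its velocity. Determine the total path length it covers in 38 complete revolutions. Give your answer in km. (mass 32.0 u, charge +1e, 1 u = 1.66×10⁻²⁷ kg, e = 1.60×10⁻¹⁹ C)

L ≈ 0.320 km

r = mv/(qB) = 1.34 m, so one revolution covers 2πr = 8.43 m.
In 38 revolutions: L = 38·2πr = 320 m.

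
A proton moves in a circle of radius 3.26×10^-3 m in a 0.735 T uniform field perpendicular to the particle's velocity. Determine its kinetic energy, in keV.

K ≈ 0.275 keV

v = qBr/m = (1×1.60×10^-19)(0.735)(3.26×10^-3) / (1.67×10^-27) = 2.30×10^5 m/s.
K = ½mv² = 0.5·(1.67×10^-27)·(2.30×10^5)² = 4.40×10^-17 J = 0.275 keV.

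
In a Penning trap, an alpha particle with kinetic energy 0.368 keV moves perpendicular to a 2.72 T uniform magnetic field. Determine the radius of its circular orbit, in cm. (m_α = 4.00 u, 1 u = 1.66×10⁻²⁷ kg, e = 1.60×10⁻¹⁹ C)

r ≈ 0.102 cm

Convert the energy: K = 0.368 keV = 5.89×10^-17 J.
v = √(2K/m) = √(2·5.89×10^-17/6.64×10^-27) = 1.33×10^5 m/s.
r = mv/(qB) = (6.64×10^-27)(1.33×10^5) / [(2×1.60×10^-19)(2.72)] = 1.02×10^-3 m.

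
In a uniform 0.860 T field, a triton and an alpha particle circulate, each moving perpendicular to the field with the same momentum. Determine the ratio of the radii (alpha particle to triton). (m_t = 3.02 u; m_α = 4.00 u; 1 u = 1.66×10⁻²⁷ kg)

ratio ≈ 0.500

r = p/(qB) ⇒ at equal p, r ∝ 1/q.
r_{alpha particle}/r_{triton} = 0.500.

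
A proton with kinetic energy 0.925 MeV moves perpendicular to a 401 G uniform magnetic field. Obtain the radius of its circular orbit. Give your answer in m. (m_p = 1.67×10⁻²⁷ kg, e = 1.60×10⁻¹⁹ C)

r ≈ 3.47 m

Convert the energy: K = 0.925 MeV = 1.48×10^-13 J.
v = √(2K/m) = √(2·1.48×10^-13/1.67×10^-27) = 1.33×10^7 m/s.
r = mv/(qB) = (1.67×10^-27)(1.33×10^7) / [(1×1.60×10^-19)(0.0401)] = 3.47 m.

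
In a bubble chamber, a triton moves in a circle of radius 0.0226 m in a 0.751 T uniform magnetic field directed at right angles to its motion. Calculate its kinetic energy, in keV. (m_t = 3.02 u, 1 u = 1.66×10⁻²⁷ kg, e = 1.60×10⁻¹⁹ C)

v = qBr/m = (1×1.60×10^-19)(0.751)(0.0226) / (5.01×10^-27) = 5.42×10^5 m/s.
K = ½mv² = 0.5·(5.01×10^-27)·(5.42×10^5)² = 7.36×10^-16 J = 4.60 keV.

K ≈ 4.60 keV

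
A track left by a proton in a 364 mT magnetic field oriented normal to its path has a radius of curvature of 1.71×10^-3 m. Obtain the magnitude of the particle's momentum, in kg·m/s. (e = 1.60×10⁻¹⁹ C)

p ≈ 9.96×10^-23 kg·m/s

Since qvB = mv²/r, the momentum p = mv = qBr.
p = (1×1.60×10^-19)(0.364)(1.71×10^-3) = 9.96×10^-23 kg·m/s.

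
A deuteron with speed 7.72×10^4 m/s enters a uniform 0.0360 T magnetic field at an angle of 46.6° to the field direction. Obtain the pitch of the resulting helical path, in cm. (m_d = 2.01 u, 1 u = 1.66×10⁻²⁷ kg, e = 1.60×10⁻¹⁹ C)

pitch ≈ 19.3 cm

The velocity component along B is v∥ = v cos46.6° = 5.30×10^4 m/s.
The cyclotron period T = 2πm/(qB) = 3.64×10^-6 s is set by m, q, B alone.
Pitch = v∥·T = (5.30×10^4)(3.64×10^-6) = 0.193 m.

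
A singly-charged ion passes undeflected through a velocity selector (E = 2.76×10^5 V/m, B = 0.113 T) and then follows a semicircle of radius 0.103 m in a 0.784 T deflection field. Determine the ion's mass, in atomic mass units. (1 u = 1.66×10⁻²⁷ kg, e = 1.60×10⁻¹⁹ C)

v = E/B₁ = 2.44×10^6 m/s.
From r = mv/(qB₂), m = qB₂r/v = (1×1.60×10^-19)(0.784)(0.103) / (2.44×10^6) = 5.29×10^-27 kg.
In atomic mass units: m = 5.29×10^-27 / 1.66×10^-27 = 3.19 u.

m ≈ 3.19 u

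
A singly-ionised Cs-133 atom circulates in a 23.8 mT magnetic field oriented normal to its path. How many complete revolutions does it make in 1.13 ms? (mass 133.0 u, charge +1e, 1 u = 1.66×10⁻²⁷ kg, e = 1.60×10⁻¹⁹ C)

T = 2πm/(qB) = 2π(2.2078×10^-25) / [(1×1.60×10^-19)(0.0238)] = 3.6429×10^-4 s.
N = t/T = 1.13×10^-3 / 3.6429×10^-4 ≈ 3.10, so 3 complete revolutions.

N = 3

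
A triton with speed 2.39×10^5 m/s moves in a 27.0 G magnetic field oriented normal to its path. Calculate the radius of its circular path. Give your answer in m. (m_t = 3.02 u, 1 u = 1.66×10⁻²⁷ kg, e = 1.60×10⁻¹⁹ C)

r ≈ 2.77 m

The magnetic force provides the centripetal force: qvB = mv²/r, so r = mv/(qB).
r = (5.01×10^-27 kg)(2.39×10^5 m/s) / [(1×1.60×10^-19 C)(2.70×10^-3 T)] = 2.77 m.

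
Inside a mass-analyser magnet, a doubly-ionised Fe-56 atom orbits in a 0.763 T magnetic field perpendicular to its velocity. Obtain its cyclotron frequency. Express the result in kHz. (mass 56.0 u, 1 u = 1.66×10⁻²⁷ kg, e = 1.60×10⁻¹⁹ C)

f ≈ 418 kHz

f = qB/(2πm) = (2×1.60×10^-19)(0.763) / [2π(9.30×10^-26)] = 4.18×10^5 Hz.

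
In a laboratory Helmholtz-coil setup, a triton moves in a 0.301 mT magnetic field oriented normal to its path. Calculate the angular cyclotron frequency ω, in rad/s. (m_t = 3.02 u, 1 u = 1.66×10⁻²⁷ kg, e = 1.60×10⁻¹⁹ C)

ω ≈ 9610 rad/s

ω = qB/m = (1×1.60×10^-19)(3.01×10^-4) / (5.01×10^-27) = 9610 rad/s.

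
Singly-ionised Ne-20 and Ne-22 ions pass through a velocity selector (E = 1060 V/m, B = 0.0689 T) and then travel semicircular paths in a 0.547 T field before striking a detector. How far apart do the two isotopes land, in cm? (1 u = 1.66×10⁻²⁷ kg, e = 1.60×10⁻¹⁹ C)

Both emerge at v = E/B₁ = 1.54×10^4 m/s.
r = mv/(qB₂), so r₁ = 5.836×10^-3 m and r₂ = 6.420×10^-3 m, giving Δr = 5.84×10^-4 m.
After a semicircle each ion lands a diameter 2r from the entry slit, so the separation is 2Δr = 1.17×10^-3 m.

Δd ≈ 0.117 cm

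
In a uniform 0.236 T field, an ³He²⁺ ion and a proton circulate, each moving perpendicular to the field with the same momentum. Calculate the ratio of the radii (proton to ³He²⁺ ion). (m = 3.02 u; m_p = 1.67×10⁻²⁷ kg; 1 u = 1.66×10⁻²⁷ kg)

r = p/(qB) ⇒ at equal p, r ∝ 1/q.
r_{proton}/r_{³He²⁺ ion} = 2.00.

ratio ≈ 2.00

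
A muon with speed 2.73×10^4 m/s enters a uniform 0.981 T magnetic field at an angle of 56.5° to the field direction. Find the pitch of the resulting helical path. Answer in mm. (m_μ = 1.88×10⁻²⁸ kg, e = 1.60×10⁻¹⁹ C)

The velocity component along B is v∥ = v cos56.5° = 1.51×10^4 m/s.
The cyclotron period T = 2πm/(qB) = 7.53×10^-9 s is set by m, q, B alone.
Pitch = v∥·T = (1.51×10^4)(7.53×10^-9) = 1.13×10^-4 m.

pitch ≈ 0.113 mm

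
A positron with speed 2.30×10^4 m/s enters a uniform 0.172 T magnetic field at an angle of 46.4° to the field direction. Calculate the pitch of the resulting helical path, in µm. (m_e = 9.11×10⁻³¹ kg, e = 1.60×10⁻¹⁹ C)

pitch ≈ 3.30 µm

The velocity component along B is v∥ = v cos46.4° = 1.59×10^4 m/s.
The cyclotron period T = 2πm/(qB) = 2.08×10^-10 s is set by m, q, B alone.
Pitch = v∥·T = (1.59×10^4)(2.08×10^-10) = 3.30×10^-6 m.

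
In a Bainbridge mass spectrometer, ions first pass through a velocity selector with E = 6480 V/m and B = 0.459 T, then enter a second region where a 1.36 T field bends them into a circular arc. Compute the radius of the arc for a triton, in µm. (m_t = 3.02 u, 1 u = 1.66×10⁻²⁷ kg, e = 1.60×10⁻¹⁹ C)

The selector passes v = E/B = 6480/0.459 = 1.41×10^4 m/s.
In the deflection region, r = mv/(qB₂) = (5.01×10^-27)(1.41×10^4) / [(1×1.60×10^-19)(1.36)] = 3.25×10^-4 m.

r ≈ 325 µm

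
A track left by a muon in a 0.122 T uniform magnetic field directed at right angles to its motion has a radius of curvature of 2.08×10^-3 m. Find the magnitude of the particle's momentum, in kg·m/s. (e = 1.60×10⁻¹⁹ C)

p ≈ 4.06×10^-23 kg·m/s

Since qvB = mv²/r, the momentum p = mv = qBr.
p = (1×1.60×10^-19)(0.122)(2.08×10^-3) = 4.06×10^-23 kg·m/s.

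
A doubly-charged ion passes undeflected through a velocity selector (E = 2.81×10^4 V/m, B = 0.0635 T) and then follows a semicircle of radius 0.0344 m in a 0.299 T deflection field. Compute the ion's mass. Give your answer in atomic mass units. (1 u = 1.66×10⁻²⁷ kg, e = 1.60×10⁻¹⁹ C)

m ≈ 4.48 u

v = E/B₁ = 4.43×10^5 m/s.
From r = mv/(qB₂), m = qB₂r/v = (2×1.60×10^-19)(0.299)(0.0344) / (4.43×10^5) = 7.44×10^-27 kg.
In atomic mass units: m = 7.44×10^-27 / 1.66×10^-27 = 4.48 u.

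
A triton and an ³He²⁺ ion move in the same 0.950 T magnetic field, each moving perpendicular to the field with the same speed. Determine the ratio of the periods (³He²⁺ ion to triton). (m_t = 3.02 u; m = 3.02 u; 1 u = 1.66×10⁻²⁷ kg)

T = 2πm/(qB) is independent of speed, so T₂/T₁ = (m₂/q₂)/(m₁/q₁).
T_{³He²⁺ ion}/T_{triton} = (5.01×10^-27/2e) / (5.01×10^-27/1e) = 0.500.

ratio ≈ 0.500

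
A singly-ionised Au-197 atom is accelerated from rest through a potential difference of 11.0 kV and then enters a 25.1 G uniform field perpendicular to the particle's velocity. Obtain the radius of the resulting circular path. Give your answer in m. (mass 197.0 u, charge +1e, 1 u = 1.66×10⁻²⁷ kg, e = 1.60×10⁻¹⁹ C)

The kinetic energy gained is K = qV = (1×1.60×10^-19)(1.10×10^4) = 1.76×10^-15 J.
v = √(2K/m) = 1.04×10^5 m/s.
r = mv/(qB) = (3.27×10^-25)(1.04×10^5) / [(1×1.60×10^-19)(2.51×10^-3)] = 84.5 m.

r ≈ 84.5 m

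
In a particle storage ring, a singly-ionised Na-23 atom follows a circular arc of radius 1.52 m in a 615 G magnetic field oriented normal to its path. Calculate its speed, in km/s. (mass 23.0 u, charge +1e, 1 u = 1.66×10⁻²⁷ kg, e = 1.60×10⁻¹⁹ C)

From qvB = mv²/r, v = qBr/m.
v = (1×1.60×10^-19)(0.0615)(1.52) / (3.82×10^-26) = 3.92×10^5 m/s.

v ≈ 392 km/s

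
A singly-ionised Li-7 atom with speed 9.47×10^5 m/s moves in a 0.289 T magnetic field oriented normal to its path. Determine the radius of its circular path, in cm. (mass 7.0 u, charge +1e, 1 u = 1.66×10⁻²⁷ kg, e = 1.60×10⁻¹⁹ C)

r ≈ 23.8 cm

The magnetic force provides the centripetal force: qvB = mv²/r, so r = mv/(qB).
r = (1.16×10^-26 kg)(9.47×10^5 m/s) / [(1×1.60×10^-19 C)(0.289 T)] = 0.238 m.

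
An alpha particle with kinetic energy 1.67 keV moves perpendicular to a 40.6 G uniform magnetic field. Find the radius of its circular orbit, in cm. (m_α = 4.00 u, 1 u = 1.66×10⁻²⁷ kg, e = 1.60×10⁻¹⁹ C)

r ≈ 145 cm

Convert the energy: K = 1.67 keV = 2.67×10^-16 J.
v = √(2K/m) = √(2·2.67×10^-16/6.64×10^-27) = 2.84×10^5 m/s.
r = mv/(qB) = (6.64×10^-27)(2.84×10^5) / [(2×1.60×10^-19)(4.06×10^-3)] = 1.45 m.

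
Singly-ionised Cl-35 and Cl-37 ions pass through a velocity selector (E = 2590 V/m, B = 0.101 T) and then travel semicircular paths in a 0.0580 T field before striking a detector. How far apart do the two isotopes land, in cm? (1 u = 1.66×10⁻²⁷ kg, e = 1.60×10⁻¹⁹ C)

Both emerge at v = E/B₁ = 2.56×10^4 m/s.
r = mv/(qB₂), so r₁ = 0.16055 m and r₂ = 0.16972 m, giving Δr = 9.17×10^-3 m.
After a semicircle each ion lands a diameter 2r from the entry slit, so the separation is 2Δr = 0.0183 m.

Δd ≈ 1.83 cm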